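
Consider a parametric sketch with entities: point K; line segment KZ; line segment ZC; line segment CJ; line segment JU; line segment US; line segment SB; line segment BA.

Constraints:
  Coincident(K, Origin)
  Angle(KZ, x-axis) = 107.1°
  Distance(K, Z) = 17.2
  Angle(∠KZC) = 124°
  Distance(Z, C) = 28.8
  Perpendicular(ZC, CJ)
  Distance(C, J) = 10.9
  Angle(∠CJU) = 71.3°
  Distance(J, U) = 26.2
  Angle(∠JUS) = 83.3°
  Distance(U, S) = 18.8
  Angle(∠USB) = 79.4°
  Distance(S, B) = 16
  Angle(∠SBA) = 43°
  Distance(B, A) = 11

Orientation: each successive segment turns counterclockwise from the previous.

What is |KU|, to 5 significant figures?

17.980

ZC is perpendicular to CJ, so CJ runs at -106.90°; with |CJ| = 10.9, J = (-35.782, 14.383). ∠CJU = 71.3° gives JU at 1.8000° from the x-axis; with |JU| = 26.2, U = (-9.5953, 15.206). Then |KU| = |U − K| = 17.980.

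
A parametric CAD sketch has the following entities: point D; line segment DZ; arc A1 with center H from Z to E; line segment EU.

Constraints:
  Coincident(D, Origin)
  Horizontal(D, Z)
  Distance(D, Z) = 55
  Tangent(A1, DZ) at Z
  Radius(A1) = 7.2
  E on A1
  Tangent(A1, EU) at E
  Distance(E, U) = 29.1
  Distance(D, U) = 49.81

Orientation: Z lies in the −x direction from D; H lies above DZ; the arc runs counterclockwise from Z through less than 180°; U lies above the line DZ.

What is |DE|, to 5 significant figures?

48.475

Checks: |HE| = 7.200 ✓; ∠(HE, EU) = 90.00° ✓; |EU| = 29.10 ✓; |DU| = 49.81 ✓.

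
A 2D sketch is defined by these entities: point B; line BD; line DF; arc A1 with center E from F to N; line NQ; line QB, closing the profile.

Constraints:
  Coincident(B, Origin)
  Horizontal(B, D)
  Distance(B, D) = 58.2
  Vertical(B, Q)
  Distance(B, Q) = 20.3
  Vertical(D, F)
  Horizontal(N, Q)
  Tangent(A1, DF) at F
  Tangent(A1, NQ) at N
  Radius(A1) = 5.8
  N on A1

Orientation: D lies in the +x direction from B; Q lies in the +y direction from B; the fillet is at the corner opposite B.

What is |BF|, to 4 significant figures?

59.98

B is at the origin; BD is horizontal with |BD| = 58.2 and D on the +x side, so D = (58.20, 0.000). B and Q share the same x with |BQ| = 20.3 and Q on the +y side, so Q = (0.000, 20.30). The virtual corner opposite B is at (58.20, 20.30). A1 meets DF tangentially, so EF is at right angles to DF and tangency of A1 to NQ means the radius EN is perpendicular to NQ, with radius 5.8, so the center E sits 5.8 in from both sides at E = (52.40, 14.50). That places the tangent points at F = (58.20, 14.50) on DF and N = (52.40, 20.30) on NQ. Then |BF| = |F − B| = 59.98.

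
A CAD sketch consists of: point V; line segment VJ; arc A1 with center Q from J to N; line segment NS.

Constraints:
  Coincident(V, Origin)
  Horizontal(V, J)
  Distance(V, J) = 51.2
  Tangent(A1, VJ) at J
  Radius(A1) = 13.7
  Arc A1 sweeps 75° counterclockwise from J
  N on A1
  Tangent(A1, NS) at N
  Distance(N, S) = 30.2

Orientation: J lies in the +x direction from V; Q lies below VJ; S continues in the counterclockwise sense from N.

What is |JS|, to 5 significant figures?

44.604

V is at the origin; VJ is horizontal with |VJ| = 51.2 and J on the +x side, so J = (51.200, 0.0000). Since A1 is tangent to VJ there, QJ ⟂ VJ, so Q = J + (0, -13.7) = (51.200, -13.700). On A1, J sits at bearing 90° from Q; a 75° counterclockwise sweep puts N at bearing 165°, so N = Q + 13.7·(cos 165°, sin 165°) = (37.967, -10.154). A1 meets NS tangentially, so QN is at right angles to NS, so NS runs along (−sin 165°, cos 165°); with |NS| = 30.2, S = (30.150, -39.325). Then |JS| = |S − J| = 44.604.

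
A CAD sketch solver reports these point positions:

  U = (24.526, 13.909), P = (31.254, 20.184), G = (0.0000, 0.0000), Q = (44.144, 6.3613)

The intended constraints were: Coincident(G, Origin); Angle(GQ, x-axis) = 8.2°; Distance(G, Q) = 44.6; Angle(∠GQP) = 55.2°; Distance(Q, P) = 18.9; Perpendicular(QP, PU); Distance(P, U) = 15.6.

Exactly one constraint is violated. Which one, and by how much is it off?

Distance(P, U) = 15.6 — off by 6.40.

G = (0.00, 0.00) ✓; GQ at 8.200° ✓; |GQ| = 44.60 ✓; ∠GQP = 55.20° ✓; |QP| = 18.90 ✓; ∠(QP, PU) = 90.00° ✓; |PU| = 9.200 ✗.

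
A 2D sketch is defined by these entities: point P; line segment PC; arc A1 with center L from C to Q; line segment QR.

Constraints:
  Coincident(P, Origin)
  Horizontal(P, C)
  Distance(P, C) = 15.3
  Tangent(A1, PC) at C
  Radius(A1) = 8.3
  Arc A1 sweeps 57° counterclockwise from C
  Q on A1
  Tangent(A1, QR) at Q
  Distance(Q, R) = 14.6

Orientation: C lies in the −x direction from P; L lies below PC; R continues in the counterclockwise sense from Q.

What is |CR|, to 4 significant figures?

21.89

P is at the origin; PC is horizontal with |PC| = 15.3 and C on the −x side, so C = (-15.30, 0.000). Since A1 is tangent to PC there, LC ⟂ PC, so L = C + (0, -8.3) = (-15.30, -8.300). On A1, C sits at bearing 90° from L; a 57° counterclockwise sweep puts Q at bearing 147°, so Q = L + 8.3·(cos 147°, sin 147°) = (-22.26, -3.779). The tangent condition forces LQ to be normal to QR, so QR runs along (−sin 147°, cos 147°); with |QR| = 14.6, R = (-30.21, -16.02). Then |CR| = |R − C| = 21.89.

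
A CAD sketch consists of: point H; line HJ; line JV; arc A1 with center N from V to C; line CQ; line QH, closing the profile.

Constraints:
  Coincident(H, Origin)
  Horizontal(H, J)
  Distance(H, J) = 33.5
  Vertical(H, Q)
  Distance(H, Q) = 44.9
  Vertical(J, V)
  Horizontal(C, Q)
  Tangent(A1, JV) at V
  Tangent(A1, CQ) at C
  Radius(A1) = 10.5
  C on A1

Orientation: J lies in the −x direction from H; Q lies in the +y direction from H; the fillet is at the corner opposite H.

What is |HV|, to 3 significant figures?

48.0

The virtual corner opposite H is at (-33.5, 44.9). Tangency of A1 to JV means the radius NV is perpendicular to JV and since A1 is tangent to CQ there, NC ⟂ CQ, with radius 10.5, so the center N sits 10.5 in from both sides at N = (-23.0, 34.4). That places the tangent points at V = (-33.5, 34.4) on JV and C = (-23.0, 44.9) on CQ. Then |HV| = |V − H| = 48.0.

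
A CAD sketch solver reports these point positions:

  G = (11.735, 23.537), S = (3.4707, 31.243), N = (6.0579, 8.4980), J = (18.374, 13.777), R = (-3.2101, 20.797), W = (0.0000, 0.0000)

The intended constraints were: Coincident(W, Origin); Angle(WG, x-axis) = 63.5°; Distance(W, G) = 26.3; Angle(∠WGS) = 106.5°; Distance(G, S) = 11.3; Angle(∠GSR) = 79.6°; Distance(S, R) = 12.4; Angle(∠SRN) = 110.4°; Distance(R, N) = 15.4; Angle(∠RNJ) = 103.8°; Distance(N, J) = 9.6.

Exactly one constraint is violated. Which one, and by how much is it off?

Distance(N, J) = 9.6 — off by 3.80.

W = (0.00, 0.00) ✓; WG at 63.50° ✓; |WG| = 26.30 ✓; ∠WGS = 106.5° ✓; |GS| = 11.30 ✓; ∠GSR = 79.60° ✓; |SR| = 12.40 ✓; ∠SRN = 110.4° ✓; |RN| = 15.40 ✓; ∠RNJ = 103.8° ✓; |NJ| = 13.40 ✗.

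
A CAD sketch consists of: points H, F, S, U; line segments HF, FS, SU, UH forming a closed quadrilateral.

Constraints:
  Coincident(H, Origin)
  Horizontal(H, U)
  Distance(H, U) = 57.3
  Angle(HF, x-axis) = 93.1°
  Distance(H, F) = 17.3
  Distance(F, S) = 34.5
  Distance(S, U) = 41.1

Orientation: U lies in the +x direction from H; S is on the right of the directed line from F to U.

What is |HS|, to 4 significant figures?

21.34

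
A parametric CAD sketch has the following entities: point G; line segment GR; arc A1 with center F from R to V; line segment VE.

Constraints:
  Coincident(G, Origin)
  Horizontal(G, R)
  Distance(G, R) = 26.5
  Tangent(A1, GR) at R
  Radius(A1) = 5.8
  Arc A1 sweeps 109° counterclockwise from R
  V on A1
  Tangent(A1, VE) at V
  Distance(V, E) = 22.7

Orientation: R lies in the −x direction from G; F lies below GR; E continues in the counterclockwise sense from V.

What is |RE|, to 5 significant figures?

29.214

On A1, R sits at bearing 90° from F; a 109° counterclockwise sweep puts V at bearing 199°, so V = F + 5.8·(cos 199°, sin 199°) = (-31.984, -7.6883). The tangent condition forces FV to be normal to VE, so VE runs along (−sin 199°, cos 199°); with |VE| = 22.7, E = (-24.594, -29.152). Then |RE| = |E − R| = 29.214.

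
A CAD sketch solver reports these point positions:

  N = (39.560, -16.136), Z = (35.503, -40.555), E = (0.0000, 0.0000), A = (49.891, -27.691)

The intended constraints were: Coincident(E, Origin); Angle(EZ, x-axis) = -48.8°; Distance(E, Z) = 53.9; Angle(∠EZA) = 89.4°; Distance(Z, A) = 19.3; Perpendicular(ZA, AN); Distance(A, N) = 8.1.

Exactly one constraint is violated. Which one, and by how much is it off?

Distance(A, N) = 8.1 — off by 7.40.

E = (0.00, 0.00) ✓; EZ at -48.80° ✓; |EZ| = 53.90 ✓; ∠EZA = 89.40° ✓; |ZA| = 19.30 ✓; ∠(ZA, AN) = 90.00° ✓; |AN| = 15.50 ✗.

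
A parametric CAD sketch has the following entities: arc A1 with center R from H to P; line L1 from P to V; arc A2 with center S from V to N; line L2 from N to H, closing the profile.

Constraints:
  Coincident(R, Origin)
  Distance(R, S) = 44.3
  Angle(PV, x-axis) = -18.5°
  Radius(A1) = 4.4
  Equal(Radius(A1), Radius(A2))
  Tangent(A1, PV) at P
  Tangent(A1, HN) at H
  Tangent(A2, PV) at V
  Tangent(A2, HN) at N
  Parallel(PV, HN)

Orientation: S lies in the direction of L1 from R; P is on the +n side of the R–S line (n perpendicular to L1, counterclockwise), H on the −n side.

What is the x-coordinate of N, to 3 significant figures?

40.6

The slot axis is L1's direction at -18.5°, so u = (cos -18.5°, sin -18.5°) = (0.948, -0.317) and n = (−sin -18.5°, cos -18.5°) = (0.317, 0.948). R is at the origin and S lies 44.3 along u from R, so S = 44.3·u = (42.0, -14.1). Tangency of A1 to both parallel lines with radius 4.4 puts P and H at R ± 4.4·n: P = (1.40, 4.17), H = (-1.40, -4.17). Equal radii place V and N the same way about S: V = S + 4.4·n = (43.4, -9.88), N = S − 4.4·n = (40.6, -18.2). So N.x = 40.6.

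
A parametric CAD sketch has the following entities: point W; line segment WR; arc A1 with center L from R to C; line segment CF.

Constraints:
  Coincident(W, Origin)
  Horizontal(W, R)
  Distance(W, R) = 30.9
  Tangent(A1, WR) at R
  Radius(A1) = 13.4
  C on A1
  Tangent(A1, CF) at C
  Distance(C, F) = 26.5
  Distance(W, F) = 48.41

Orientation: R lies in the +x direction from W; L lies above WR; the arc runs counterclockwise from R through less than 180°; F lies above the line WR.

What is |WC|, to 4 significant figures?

46.64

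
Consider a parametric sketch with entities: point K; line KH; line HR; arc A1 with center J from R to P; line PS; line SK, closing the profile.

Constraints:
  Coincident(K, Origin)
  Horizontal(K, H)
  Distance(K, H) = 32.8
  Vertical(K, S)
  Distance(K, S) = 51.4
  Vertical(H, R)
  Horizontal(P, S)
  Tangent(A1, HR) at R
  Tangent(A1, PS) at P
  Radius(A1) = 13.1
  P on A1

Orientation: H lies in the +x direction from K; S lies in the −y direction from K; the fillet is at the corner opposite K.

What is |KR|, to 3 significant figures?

50.4

K is at the origin; KH is horizontal with |KH| = 32.8 and H on the +x side, so H = (32.8, 0.00). K and S share the same x with |KS| = 51.4 and S on the −y side, so S = (0.00, -51.4). The virtual corner opposite K is at (32.8, -51.4). A1 meets HR tangentially, so JR is at right angles to HR and tangency of A1 to PS means the radius JP is perpendicular to PS, with radius 13.1, so the center J sits 13.1 in from both sides at J = (19.7, -38.3). That places the tangent points at R = (32.8, -38.3) on HR and P = (19.7, -51.4) on PS. Then |KR| = |R − K| = 50.4.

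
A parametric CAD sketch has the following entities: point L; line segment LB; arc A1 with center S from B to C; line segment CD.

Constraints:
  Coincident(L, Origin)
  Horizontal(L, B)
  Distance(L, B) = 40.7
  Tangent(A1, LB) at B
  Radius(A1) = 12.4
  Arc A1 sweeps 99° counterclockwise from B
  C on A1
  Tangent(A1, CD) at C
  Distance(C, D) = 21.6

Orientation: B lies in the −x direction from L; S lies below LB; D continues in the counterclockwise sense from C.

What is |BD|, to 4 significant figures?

36.76

L is at the origin; LB is horizontal with |LB| = 40.7 and B on the −x side, so B = (-40.70, 0.000). The tangent condition forces SB to be normal to LB, so S = B + (0, -12.4) = (-40.70, -12.40). On A1, B sits at bearing 90° from S; a 99° counterclockwise sweep puts C at bearing 189°, so C = S + 12.4·(cos 189°, sin 189°) = (-52.95, -14.34). The tangent condition forces SC to be normal to CD, so CD runs along (−sin 189°, cos 189°); with |CD| = 21.6, D = (-49.57, -35.67). Then |BD| = |D − B| = 36.76.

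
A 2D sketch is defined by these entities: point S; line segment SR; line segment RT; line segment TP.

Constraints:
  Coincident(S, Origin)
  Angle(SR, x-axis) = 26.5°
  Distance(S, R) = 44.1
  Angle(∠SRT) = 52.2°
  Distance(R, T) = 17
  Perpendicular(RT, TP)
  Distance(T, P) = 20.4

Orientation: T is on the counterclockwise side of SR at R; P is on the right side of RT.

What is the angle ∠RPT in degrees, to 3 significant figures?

39.8°

S is at the origin; SR runs at 26.5° with length 44.1, so R = 44.1·(cos 26.5°, sin 26.5°) = (39.5, 19.7). ∠SRT = 52.2°, so RT runs at 26.5° + (180° − 52.2°) = 154° from the x-axis; with |RT| = 17.0, T = R + 17.0·(cos 154°, sin 154°) = (24.1, 27.0). RT ⟂ TP; with |TP| = 20.4 on the right of RT, P = T + 20.4·(0.434, 0.901) = (33.0, 45.4). Then cos ∠RPT = PR·PT / (|PR||PT|), giving 39.8°.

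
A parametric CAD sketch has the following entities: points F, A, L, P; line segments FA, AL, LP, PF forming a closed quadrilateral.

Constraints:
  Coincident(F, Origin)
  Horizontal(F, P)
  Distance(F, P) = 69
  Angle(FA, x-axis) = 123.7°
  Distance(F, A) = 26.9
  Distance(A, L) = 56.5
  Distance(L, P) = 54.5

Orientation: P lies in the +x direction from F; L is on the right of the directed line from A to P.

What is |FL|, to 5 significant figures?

29.705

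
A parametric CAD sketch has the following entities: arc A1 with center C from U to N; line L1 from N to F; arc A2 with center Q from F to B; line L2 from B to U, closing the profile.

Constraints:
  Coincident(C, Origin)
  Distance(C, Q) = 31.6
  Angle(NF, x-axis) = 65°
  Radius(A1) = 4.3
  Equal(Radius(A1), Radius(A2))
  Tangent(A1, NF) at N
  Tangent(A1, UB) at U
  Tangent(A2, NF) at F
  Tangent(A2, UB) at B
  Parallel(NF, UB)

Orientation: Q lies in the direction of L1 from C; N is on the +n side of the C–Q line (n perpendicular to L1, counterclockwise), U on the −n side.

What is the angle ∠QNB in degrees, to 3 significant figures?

7.48°

The slot axis is L1's direction at 65.0°, so u = (cos 65.0°, sin 65.0°) = (0.423, 0.906) and n = (−sin 65.0°, cos 65.0°) = (-0.906, 0.423). C is at the origin and Q lies 31.6 along u from C, so Q = 31.6·u = (13.4, 28.6). Tangency of A1 to both parallel lines with radius 4.3 puts N and U at C ± 4.3·n: N = (-3.90, 1.82), U = (3.90, -1.82). Equal radii place F and B the same way about Q: F = Q + 4.3·n = (9.46, 30.5), B = Q − 4.3·n = (17.3, 26.8). Then cos ∠QNB = NQ·NB / (|NQ||NB|), giving 7.48°.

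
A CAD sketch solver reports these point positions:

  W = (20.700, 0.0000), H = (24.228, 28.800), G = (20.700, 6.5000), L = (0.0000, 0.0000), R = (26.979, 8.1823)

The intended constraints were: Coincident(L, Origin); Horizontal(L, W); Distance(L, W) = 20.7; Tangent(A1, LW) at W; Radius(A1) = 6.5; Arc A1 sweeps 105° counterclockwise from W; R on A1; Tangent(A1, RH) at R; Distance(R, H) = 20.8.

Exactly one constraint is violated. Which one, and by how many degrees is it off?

Tangent(A1, RH) at R — off by 7.40°.

L = (0.00, 0.00) ✓; L.y = 0.00, W.y = 0.00 ✓; |LW| = 20.70 ✓; ∠(GW, WL) = 90.00° ✓; |GW| = 6.500 ✓; bearing(G→R) − bearing(G→W) = 105.0° ✓; |GR| = 6.500 ✓; ∠(GR, RH) = 97.40° ✗; |RH| = 20.80 ✓.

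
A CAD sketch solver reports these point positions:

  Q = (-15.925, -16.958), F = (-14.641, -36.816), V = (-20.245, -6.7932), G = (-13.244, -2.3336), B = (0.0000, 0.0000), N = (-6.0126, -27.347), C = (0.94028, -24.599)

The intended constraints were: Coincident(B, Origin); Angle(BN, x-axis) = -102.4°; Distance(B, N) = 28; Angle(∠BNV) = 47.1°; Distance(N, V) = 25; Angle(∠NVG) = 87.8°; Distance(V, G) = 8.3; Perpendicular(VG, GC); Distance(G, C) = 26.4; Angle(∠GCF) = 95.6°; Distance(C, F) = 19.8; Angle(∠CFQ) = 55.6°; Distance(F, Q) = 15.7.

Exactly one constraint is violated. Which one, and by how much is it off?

Distance(F, Q) = 15.7 — off by 4.20.

B = (0.00, 0.00) ✓; BN at -102.4° ✓; |BN| = 28.00 ✓; ∠BNV = 47.10° ✓; |NV| = 25.00 ✓; ∠NVG = 87.80° ✓; |VG| = 8.301 ✓; ∠(VG, GC) = 90.00° ✓; |GC| = 26.40 ✓; ∠GCF = 95.60° ✓; |CF| = 19.80 ✓; ∠CFQ = 55.60° ✓; |FQ| = 19.90 ✗.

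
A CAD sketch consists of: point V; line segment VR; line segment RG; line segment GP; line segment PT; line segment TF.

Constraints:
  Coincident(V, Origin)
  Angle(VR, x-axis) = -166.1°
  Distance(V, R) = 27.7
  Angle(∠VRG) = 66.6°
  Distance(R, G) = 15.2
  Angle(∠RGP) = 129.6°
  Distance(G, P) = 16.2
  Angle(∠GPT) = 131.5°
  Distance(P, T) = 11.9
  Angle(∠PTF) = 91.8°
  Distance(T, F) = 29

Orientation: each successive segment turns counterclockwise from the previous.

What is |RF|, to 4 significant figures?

21.27

V is at the origin; VR runs at -166.1° with length 27.7, so R = (-26.89, -6.654). ∠VRG = 66.6° gives RG at -52.70° from the x-axis; with |RG| = 15.2, G = (-17.68, -18.75). ∠RGP = 129.6° gives GP at -2.300° from the x-axis; with |GP| = 16.2, P = (-1.491, -19.40). ∠GPT = 131.5° gives PT at 46.20° from the x-axis; with |PT| = 11.9, T = (6.746, -10.81). ∠PTF = 91.8° gives TF at 134.4° from the x-axis; with |TF| = 29.0, F = (-13.54, 9.913). Then |RF| = |F − R| = 21.27.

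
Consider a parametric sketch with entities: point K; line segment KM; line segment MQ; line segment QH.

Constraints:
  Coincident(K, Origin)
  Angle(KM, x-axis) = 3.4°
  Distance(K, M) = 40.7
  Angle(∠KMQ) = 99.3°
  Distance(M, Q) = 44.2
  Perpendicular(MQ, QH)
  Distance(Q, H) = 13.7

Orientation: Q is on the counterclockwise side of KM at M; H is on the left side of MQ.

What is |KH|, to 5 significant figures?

57.260

∠KMQ = 99.3°, so MQ runs at 3.4° + (180° − 99.3°) = 84.100° from the x-axis; with |MQ| = 44.2, Q = M + 44.2·(cos 84.100°, sin 84.100°) = (45.172, 46.380). The perpendicularity gives QH at right angles to MQ; with |QH| = 13.7 on the left of MQ, H = Q + 13.7·(-0.99470, 0.10279) = (31.544, 47.788). Then |KH| = |H − K| = 57.260.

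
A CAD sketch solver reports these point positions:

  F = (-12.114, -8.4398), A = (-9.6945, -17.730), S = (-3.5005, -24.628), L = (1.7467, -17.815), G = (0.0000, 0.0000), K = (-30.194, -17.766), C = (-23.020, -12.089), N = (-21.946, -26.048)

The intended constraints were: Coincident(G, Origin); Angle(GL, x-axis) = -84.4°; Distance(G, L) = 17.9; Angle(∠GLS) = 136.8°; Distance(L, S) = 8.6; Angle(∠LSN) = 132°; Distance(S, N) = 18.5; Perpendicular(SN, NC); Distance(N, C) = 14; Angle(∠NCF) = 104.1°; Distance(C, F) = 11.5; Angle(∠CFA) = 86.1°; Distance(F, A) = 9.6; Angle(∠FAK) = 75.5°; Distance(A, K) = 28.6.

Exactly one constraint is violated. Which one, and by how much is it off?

Distance(A, K) = 28.6 — off by 8.10.

G = (0.00, 0.00) ✓; GL at -84.40° ✓; |GL| = 17.90 ✓; ∠GLS = 136.8° ✓; |LS| = 8.599 ✓; ∠LSN = 132.0° ✓; |SN| = 18.50 ✓; ∠(SN, NC) = 90.00° ✓; |NC| = 14.00 ✓; ∠NCF = 104.1° ✓; |CF| = 11.50 ✓; ∠CFA = 86.10° ✓; |FA| = 9.600 ✓; ∠FAK = 75.50° ✓; |AK| = 20.50 ✗.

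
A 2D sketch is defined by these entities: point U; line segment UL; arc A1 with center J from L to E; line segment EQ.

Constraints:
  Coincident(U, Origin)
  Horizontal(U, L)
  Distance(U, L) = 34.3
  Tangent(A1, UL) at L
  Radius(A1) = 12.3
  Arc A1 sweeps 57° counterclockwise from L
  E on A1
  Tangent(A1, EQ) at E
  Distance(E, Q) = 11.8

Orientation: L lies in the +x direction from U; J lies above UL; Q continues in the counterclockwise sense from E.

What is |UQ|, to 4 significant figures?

53.34

U is at the origin; UL is horizontal with |UL| = 34.3 and L on the +x side, so L = (34.30, 0.000). A1 meets UL tangentially, so JL is at right angles to UL, so J = L + (0, 12.3) = (34.30, 12.30). On A1, L sits at bearing -90° from J; a 57° counterclockwise sweep puts E at bearing -33°, so E = J + 12.3·(cos -33°, sin -33°) = (44.62, 5.601). The tangent condition forces JE to be normal to EQ, so EQ runs along (−sin -33°, cos -33°); with |EQ| = 11.8, Q = (51.04, 15.50). Then |UQ| = |Q − U| = 53.34.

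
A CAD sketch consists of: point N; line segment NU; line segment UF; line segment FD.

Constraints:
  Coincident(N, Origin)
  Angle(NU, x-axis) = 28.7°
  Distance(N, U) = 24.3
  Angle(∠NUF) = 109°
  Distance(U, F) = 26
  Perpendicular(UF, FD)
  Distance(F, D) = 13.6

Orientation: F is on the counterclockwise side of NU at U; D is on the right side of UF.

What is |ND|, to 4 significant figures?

49.88

N is at the origin; NU runs at 28.7° with length 24.3, so U = 24.3·(cos 28.7°, sin 28.7°) = (21.31, 11.67). ∠NUF = 109.0°, so UF runs at 28.7° + (180° − 109.0°) = 99.70° from the x-axis; with |UF| = 26.0, F = U + 26.0·(cos 99.70°, sin 99.70°) = (16.93, 37.30). UF ⟂ FD; with |FD| = 13.6 on the right of UF, D = F + 13.6·(0.9857, 0.1685) = (30.34, 39.59). Then |ND| = |D − N| = 49.88.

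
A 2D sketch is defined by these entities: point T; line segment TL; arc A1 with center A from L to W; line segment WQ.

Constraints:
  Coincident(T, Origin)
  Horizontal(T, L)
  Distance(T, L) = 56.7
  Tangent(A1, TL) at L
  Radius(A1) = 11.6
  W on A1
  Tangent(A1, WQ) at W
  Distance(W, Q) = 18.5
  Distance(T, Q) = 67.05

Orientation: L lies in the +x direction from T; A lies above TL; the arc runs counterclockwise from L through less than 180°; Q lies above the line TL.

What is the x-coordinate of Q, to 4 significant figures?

58.15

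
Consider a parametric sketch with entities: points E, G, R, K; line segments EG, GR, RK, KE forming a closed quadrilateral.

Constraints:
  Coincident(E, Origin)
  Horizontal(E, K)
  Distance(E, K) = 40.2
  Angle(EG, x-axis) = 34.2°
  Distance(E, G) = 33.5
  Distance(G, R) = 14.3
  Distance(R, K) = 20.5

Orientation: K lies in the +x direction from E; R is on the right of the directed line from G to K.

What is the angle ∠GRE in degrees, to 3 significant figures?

136°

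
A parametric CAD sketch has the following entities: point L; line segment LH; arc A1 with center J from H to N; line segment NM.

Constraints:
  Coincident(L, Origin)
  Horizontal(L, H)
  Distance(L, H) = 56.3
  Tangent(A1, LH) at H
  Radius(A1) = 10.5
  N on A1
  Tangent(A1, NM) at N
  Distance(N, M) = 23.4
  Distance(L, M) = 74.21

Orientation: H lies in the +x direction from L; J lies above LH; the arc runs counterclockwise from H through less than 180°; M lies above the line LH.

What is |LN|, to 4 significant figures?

67.68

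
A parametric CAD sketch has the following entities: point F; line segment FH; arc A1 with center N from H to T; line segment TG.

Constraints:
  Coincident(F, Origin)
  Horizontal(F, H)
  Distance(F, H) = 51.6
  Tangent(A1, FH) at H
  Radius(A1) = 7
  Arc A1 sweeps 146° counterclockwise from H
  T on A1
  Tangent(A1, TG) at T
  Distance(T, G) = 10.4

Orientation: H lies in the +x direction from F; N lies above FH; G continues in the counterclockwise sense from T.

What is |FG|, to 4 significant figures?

50.45

F is at the origin; F and H share the same y with |FH| = 51.6 and H on the +x side, so H = (51.60, 0.000). A1 meets FH tangentially, so NH is at right angles to FH, so N = H + (0, 7) = (51.60, 7.000). On A1, H sits at bearing -90° from N; a 146° counterclockwise sweep puts T at bearing 56°, so T = N + 7.0·(cos 56°, sin 56°) = (55.51, 12.80). A1 meets TG tangentially, so NT is at right angles to TG, so TG runs along (−sin 56°, cos 56°); with |TG| = 10.4, G = (46.89, 18.62). Then |FG| = |G − F| = 50.45.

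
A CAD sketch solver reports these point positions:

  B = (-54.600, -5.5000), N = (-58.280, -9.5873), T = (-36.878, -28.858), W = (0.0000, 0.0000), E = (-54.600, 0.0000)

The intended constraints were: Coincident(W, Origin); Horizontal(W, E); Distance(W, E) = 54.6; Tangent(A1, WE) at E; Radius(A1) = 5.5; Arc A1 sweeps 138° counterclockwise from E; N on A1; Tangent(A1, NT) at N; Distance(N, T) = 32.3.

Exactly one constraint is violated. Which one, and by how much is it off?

Distance(N, T) = 32.3 — off by 3.50.

W = (0.00, 0.00) ✓; W.y = 0.00, E.y = 0.00 ✓; |WE| = 54.60 ✓; ∠(BE, EW) = 90.00° ✓; |BE| = 5.500 ✓; bearing(B→N) − bearing(B→E) = 138.0° ✓; |BN| = 5.500 ✓; ∠(BN, NT) = 90.00° ✓; |NT| = 28.80 ✗.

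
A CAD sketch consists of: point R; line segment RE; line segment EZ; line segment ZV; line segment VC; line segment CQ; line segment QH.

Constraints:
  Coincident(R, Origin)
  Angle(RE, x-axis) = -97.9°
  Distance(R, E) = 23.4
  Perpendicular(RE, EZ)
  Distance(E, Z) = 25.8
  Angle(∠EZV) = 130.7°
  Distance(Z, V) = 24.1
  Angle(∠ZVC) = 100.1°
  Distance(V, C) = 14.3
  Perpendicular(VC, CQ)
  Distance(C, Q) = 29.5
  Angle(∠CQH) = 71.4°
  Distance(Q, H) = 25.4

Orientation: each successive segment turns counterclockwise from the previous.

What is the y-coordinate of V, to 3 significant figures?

-10.8

R is at the origin; RE runs at -97.9° with length 23.4, so E = (-3.22, -23.2). RE ⟂ EZ, so EZ runs at -7.90°; with |EZ| = 25.8, Z = (22.3, -26.7). ∠EZV = 130.7° gives ZV at 41.4° from the x-axis; with |ZV| = 24.1, V = (40.4, -10.8). So V.y = -10.8.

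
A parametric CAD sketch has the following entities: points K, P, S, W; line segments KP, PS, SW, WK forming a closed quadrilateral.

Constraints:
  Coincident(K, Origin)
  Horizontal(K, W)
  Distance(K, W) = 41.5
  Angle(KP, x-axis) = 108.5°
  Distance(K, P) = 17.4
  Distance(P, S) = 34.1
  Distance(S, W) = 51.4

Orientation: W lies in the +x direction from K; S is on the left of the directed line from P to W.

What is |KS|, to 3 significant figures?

46.3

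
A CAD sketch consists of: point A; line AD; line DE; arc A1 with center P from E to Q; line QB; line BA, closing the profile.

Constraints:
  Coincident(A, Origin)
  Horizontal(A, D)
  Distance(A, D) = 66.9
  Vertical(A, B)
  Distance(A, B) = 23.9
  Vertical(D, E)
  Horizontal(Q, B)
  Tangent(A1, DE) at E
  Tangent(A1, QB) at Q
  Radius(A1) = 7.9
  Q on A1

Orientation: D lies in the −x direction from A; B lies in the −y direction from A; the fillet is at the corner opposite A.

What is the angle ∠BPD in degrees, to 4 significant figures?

123.9°

A and B share the same x with |AB| = 23.9 and B on the −y side, so B = (0.000, -23.90). The virtual corner opposite A is at (-66.90, -23.90). Since A1 is tangent to DE there, PE ⟂ DE and since A1 is tangent to QB there, PQ ⟂ QB, with radius 7.9, so the center P sits 7.9 in from both sides at P = (-59.00, -16.00). Then cos ∠BPD = PB·PD / (|PB||PD|), giving 123.9°.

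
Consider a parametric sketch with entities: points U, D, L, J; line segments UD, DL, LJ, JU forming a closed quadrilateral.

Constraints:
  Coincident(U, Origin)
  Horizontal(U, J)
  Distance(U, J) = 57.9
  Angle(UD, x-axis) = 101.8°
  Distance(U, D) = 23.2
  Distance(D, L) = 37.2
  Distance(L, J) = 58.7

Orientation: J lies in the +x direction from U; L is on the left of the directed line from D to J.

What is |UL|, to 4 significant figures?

52.68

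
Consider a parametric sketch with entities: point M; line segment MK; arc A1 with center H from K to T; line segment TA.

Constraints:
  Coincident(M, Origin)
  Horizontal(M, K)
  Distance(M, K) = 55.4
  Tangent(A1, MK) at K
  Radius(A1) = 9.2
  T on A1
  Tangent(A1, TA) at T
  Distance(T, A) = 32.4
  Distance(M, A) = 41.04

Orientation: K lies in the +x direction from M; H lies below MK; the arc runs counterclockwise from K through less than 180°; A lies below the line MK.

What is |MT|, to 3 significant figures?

48.2

Checks: ∠(HK, KM) = 90.00° ✓; |HK| = 9.200 ✓; |HT| = 9.200 ✓; ∠(HT, TA) = 90.00° ✓; |TA| = 32.40 ✓; |MA| = 41.04 ✓.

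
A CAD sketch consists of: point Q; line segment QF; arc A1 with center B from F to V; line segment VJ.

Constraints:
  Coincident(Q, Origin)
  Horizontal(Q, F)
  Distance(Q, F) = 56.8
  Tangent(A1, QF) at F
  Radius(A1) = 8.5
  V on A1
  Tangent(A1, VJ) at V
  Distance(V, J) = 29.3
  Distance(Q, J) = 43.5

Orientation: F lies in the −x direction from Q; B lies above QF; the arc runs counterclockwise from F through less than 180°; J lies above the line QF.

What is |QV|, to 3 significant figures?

49.9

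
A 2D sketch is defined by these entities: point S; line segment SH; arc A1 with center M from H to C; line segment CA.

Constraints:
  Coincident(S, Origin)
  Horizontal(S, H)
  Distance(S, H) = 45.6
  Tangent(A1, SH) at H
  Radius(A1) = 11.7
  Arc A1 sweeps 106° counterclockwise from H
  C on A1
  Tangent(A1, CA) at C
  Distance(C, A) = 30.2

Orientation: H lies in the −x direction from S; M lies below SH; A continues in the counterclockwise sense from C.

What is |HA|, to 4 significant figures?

44.05

S is at the origin; SH is horizontal with |SH| = 45.6 and H on the −x side, so H = (-45.60, 0.000). Since A1 is tangent to SH there, MH ⟂ SH, so M = H + (0, -11.7) = (-45.60, -11.70). On A1, H sits at bearing 90° from M; a 106° counterclockwise sweep puts C at bearing 196°, so C = M + 11.7·(cos 196°, sin 196°) = (-56.85, -14.92). Since A1 is tangent to CA there, MC ⟂ CA, so CA runs along (−sin 196°, cos 196°); with |CA| = 30.2, A = (-48.52, -43.96). Then |HA| = |A − H| = 44.05.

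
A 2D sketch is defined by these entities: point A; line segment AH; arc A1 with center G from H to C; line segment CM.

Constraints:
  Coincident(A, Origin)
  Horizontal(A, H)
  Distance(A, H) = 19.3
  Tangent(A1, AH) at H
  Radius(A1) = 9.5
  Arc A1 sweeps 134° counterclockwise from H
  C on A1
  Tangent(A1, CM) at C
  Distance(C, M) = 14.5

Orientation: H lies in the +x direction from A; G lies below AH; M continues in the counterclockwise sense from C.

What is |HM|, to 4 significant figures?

26.73

A is at the origin; A and H share the same y with |AH| = 19.3 and H on the +x side, so H = (19.30, 0.000). Tangency of A1 to AH means the radius GH is perpendicular to AH, so G = H + (0, -9.5) = (19.30, -9.500). On A1, H sits at bearing 90° from G; a 134° counterclockwise sweep puts C at bearing 224°, so C = G + 9.5·(cos 224°, sin 224°) = (12.47, -16.10). Tangency of A1 to CM means the radius GC is perpendicular to CM, so CM runs along (−sin 224°, cos 224°); with |CM| = 14.5, M = (22.54, -26.53). Then |HM| = |M − H| = 26.73.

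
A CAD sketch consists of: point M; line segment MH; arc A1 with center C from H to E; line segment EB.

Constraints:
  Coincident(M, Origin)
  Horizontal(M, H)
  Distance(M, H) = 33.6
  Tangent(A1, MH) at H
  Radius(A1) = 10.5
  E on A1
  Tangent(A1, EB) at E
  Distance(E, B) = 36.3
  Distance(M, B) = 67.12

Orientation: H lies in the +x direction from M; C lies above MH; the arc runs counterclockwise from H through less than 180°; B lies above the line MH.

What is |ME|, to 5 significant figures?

44.775

M is at the origin; MH is horizontal with |MH| = 33.6 and H on the +x side, so H = (33.600, 0.0000). The tangent condition forces CH to be normal to MH, so C = H + (0, 10.5) = (33.600, 10.500). Since CE ⟂ EB (tangency), |CB| = √(10.5² + 36.3²) = 37.788 regardless of where E sits on A1. So B lies on both circle(M, 67.12) and circle(C, 37.788); the above-MH intersection is B = (50.368, 44.364). E is the foot of the tangent from B: E = (43.934, 8.6389).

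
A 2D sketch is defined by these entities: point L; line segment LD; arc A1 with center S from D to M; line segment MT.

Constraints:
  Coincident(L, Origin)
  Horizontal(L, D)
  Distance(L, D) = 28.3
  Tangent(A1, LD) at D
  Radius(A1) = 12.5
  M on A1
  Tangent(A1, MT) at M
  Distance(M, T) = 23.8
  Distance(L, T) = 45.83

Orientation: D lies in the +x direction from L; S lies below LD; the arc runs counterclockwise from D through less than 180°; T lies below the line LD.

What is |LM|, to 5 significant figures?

23.277

L is at the origin; LD is horizontal with |LD| = 28.3 and D on the +x side, so D = (28.300, 0.0000). The tangent condition forces SD to be normal to LD, so S = D + (0, -12.5) = (28.300, -12.500). Since SM ⟂ MT (tangency), |ST| = √(12.5² + 23.8²) = 26.883 regardless of where M sits on A1. So T lies on both circle(L, 45.83) and circle(S, 26.883); the below-LD intersection is T = (24.009, -39.038). M is the foot of the tangent from T: M = (16.448, -16.471).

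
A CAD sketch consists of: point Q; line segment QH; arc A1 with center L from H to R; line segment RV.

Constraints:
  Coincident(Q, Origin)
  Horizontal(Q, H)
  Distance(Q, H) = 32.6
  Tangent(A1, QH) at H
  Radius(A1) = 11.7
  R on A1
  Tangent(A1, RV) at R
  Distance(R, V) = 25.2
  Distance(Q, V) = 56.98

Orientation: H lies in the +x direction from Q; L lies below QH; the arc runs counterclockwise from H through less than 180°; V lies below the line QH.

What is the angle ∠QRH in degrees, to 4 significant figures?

72.23°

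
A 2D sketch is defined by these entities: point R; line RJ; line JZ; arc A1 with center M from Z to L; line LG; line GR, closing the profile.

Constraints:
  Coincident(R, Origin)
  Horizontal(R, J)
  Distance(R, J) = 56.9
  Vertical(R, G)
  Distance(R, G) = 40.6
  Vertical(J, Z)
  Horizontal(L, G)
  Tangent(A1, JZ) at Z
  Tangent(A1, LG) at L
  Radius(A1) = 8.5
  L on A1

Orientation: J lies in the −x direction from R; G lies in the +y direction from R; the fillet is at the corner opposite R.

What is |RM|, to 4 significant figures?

58.08

R is at the origin; RJ is horizontal with |RJ| = 56.9 and J on the −x side, so J = (-56.90, 0.000). RG is vertical with |RG| = 40.6 and G on the +y side, so G = (0.000, 40.60). The virtual corner opposite R is at (-56.90, 40.60). The tangent condition forces MZ to be normal to JZ and since A1 is tangent to LG there, ML ⟂ LG, with radius 8.5, so the center M sits 8.5 in from both sides at M = (-48.40, 32.10). Then |RM| = |M − R| = 58.08.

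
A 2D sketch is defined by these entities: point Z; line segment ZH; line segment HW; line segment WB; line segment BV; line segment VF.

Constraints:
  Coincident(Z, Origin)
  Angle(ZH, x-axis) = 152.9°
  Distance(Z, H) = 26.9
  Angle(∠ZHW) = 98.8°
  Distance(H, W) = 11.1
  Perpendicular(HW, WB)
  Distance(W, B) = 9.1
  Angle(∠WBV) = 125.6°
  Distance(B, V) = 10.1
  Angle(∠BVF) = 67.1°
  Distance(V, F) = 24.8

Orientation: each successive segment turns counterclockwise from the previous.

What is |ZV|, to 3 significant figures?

13.6

Z is at the origin; ZH runs at 152.9° with length 26.9, so H = (-23.9, 12.3). ∠ZHW = 98.8° gives HW at -126° from the x-axis; with |HW| = 11.1, W = (-30.5, 3.26). HW is perpendicular to WB, so WB runs at -35.9°; with |WB| = 9.1, B = (-23.1, -2.07). ∠WBV = 125.6° gives BV at 18.5° from the x-axis; with |BV| = 10.1, V = (-13.5, 1.13). Then |ZV| = |V − Z| = 13.6.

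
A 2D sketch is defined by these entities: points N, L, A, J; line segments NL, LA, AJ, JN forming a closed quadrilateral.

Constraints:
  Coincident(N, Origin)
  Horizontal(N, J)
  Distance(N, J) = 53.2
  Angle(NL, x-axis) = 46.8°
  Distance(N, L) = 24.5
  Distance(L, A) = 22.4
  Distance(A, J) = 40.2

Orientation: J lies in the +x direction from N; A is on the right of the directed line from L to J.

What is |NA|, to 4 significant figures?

13.89

Checks: NL at 46.80° ✓; |LA| = 22.40 ✓; |AJ| = 40.20 ✓.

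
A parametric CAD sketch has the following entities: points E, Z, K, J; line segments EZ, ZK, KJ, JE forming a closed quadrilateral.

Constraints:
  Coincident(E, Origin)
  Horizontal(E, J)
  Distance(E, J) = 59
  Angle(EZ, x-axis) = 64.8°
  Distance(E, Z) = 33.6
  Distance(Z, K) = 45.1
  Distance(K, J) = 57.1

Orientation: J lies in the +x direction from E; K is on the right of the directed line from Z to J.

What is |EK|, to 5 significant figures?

13.829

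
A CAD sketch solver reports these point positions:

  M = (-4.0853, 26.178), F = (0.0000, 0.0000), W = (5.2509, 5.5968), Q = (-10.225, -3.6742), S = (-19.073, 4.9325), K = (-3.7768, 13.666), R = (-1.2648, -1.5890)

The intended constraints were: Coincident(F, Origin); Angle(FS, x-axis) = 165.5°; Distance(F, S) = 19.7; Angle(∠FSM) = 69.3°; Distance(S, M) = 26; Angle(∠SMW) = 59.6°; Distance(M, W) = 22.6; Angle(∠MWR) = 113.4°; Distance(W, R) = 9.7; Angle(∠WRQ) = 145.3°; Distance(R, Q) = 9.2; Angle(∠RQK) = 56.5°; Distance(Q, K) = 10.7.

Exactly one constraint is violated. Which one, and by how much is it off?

Distance(Q, K) = 10.7 — off by 7.80.

F = (0.00, 0.00) ✓; FS at 165.5° ✓; |FS| = 19.70 ✓; ∠FSM = 69.30° ✓; |SM| = 26.00 ✓; ∠SMW = 59.60° ✓; |MW| = 22.60 ✓; ∠MWR = 113.4° ✓; |WR| = 9.700 ✓; ∠WRQ = 145.3° ✓; |RQ| = 9.200 ✓; ∠RQK = 56.50° ✓; |QK| = 18.50 ✗.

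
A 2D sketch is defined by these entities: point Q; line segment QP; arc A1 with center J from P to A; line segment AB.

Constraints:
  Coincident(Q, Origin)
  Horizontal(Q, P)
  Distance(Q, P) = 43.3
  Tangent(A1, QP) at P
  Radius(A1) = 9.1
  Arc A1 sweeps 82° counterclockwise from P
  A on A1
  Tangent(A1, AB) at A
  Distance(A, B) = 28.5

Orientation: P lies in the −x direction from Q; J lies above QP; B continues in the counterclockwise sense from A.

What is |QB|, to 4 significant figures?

47.11

Q is at the origin; QP is horizontal with |QP| = 43.3 and P on the −x side, so P = (-43.30, 0.000). Tangency of A1 to QP means the radius JP is perpendicular to QP, so J = P + (0, 9.1) = (-43.30, 9.100). On A1, P sits at bearing -90° from J; an 82° counterclockwise sweep puts A at bearing -8°, so A = J + 9.1·(cos -8°, sin -8°) = (-34.29, 7.834). Tangency of A1 to AB means the radius JA is perpendicular to AB, so AB runs along (−sin -8°, cos -8°); with |AB| = 28.5, B = (-30.32, 36.06). Then |QB| = |B − Q| = 47.11.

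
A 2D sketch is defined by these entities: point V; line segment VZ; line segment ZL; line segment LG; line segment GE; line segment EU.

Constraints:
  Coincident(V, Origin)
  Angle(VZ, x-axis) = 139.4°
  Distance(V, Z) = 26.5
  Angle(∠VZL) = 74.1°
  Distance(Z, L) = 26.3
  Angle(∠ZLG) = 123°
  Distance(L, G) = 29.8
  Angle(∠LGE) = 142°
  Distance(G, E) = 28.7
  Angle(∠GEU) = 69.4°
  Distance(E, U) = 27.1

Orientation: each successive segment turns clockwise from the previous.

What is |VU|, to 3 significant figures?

18.4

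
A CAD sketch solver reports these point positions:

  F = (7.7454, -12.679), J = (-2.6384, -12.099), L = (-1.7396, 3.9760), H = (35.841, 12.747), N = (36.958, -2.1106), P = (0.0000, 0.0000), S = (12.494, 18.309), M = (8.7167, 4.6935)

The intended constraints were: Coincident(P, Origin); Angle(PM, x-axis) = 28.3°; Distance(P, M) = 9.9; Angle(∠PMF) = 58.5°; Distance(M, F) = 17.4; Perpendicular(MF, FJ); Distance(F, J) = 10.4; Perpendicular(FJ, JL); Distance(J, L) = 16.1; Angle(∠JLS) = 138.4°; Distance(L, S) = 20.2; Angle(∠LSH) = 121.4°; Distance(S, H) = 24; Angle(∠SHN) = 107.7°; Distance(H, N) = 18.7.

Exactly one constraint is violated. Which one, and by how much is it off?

Distance(H, N) = 18.7 — off by 3.80.

P = (0.00, 0.00) ✓; PM at 28.30° ✓; |PM| = 9.900 ✓; ∠PMF = 58.50° ✓; |MF| = 17.40 ✓; ∠(MF, FJ) = 90.00° ✓; |FJ| = 10.40 ✓; ∠(FJ, JL) = 90.00° ✓; |JL| = 16.10 ✓; ∠JLS = 138.4° ✓; |LS| = 20.20 ✓; ∠LSH = 121.4° ✓; |SH| = 24.00 ✓; ∠SHN = 107.7° ✓; |HN| = 14.90 ✗.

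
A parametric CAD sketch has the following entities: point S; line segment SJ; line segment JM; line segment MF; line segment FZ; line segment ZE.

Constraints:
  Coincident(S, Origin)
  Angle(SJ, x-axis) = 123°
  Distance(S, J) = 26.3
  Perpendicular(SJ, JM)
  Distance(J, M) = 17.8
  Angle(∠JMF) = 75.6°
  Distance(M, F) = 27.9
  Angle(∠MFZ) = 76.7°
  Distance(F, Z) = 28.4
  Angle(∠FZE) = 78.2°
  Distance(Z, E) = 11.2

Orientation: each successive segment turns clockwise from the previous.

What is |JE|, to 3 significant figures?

8.84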